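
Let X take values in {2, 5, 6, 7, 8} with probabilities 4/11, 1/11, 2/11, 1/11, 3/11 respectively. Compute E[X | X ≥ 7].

31/4

P(X ≥ 7) = 4/11.
Σ over the event: 7·1/11 + 8·3/11 = 31/11.
E[X | X ≥ 7] = (31/11) / (4/11) = 31/4.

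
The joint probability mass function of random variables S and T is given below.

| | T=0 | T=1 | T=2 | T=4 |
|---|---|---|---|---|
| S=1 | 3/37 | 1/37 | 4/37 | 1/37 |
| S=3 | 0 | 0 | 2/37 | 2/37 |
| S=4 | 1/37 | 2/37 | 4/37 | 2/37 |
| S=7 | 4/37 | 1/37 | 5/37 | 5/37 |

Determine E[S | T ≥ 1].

P(T ≥ 1) = 29/37.
Summing S·P(S=x,T=y) over the conditioning event gives 127/37.
E[S | T ≥ 1] = (127/37) / (29/37) = 127/29.

127/29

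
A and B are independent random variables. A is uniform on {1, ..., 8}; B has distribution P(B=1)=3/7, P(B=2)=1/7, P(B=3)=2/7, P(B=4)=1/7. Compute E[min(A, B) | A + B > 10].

P(A + B > 10) = 1/14.
Summing min(A,B)·P(x,y) over outcomes with A + B > 10 gives 1/4.
E[min(A, B) | A + B > 10] = (1/4) / (1/14) = 7/2.

7/2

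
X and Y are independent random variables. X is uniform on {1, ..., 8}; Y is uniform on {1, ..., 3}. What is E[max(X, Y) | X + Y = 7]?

5

Outcomes with X + Y = 7: (4,3), (5,2), (6,1), each with probability 1/24.
E[max(X, Y) | X + Y = 7] = (4 + 5 + 6) / 3 = 5.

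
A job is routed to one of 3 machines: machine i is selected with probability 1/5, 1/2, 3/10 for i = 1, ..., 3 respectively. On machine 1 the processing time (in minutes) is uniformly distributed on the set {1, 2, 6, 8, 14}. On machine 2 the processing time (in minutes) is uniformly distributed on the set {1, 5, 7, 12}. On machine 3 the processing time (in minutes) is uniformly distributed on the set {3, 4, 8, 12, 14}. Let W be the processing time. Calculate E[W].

273/40

E[W | machine 1] = (1+2+6+8+14)/5 = 31/5.
E[W | machine 2] = (1+5+7+12)/4 = 25/4.
E[W | machine 3] = (3+4+8+12+14)/5 = 41/5.
By the law of total expectation,
E[W] = (1/5)·(31/5) + (1/2)·(25/4) + (3/10)·(41/5) = 273/40.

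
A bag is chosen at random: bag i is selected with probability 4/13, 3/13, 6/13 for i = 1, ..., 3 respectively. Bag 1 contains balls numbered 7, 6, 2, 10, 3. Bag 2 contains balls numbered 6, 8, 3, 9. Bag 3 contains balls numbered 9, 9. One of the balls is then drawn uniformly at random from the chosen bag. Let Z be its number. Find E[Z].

E[Z | bag 1] = (7+6+2+10+3)/5 = 28/5.
E[Z | bag 2] = (6+8+3+9)/4 = 13/2.
E[Z | bag 3] = (9+9)/2 = 9.
E[Z] = (4/13)·(28/5) + (3/13)·(13/2) + (6/13)·(9) = 959/130.

959/130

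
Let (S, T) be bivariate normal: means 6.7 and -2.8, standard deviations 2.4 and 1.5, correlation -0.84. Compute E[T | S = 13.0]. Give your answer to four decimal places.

The regression of T on S has slope ρ·σ_T/σ_S and passes through (μ_S, μ_T).
E[T | S=13.0] = -2.8 + (-0.84)·(1.5/2.4)·(13.0 − (6.7)) = -2.8 + (-0.525)·(6.3) = -6.1075.

-6.1075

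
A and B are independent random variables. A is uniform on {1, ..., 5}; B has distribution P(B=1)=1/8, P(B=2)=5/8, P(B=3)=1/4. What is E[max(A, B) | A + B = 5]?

P(A + B = 5) = 1/5.
Summing max(A,B)·P(x,y) over outcomes with A + B = 5 gives 5/8.
E[max(A, B) | A + B = 5] = (5/8) / (1/5) = 25/8.

25/8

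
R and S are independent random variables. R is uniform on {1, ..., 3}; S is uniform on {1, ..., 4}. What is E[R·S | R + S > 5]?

Outcomes with R + S > 5: (2,4), (3,3), (3,4), each with probability 1/12.
E[R·S | R + S > 5] = (8 + 9 + 12) / 3 = 29/3.

29/3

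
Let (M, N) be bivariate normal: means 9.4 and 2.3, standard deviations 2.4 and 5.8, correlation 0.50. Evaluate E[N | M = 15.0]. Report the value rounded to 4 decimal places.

9.0667

E[N | M=x] = μ_N + ρ(σ_N/σ_M)(x − μ_M) for jointly normal variables.
E[N | M=15.0] = 2.3 + (0.50)·(5.8/2.4)·(15.0 − (9.4)) = 2.3 + (1.208333)·(5.6) = 9.0667.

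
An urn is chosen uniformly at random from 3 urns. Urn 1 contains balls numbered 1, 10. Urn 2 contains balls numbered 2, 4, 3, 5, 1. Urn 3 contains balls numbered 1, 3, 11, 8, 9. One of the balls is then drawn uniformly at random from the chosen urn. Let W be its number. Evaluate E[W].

E[W | urn 1] = (1+10)/2 = 11/2.
E[W | urn 2] = (2+4+3+5+1)/5 = 3.
E[W | urn 3] = (1+3+11+8+9)/5 = 32/5.
E[W] = (1/3)·(11/2) + (1/3)·(3) + (1/3)·(32/5) = 149/30.

149/30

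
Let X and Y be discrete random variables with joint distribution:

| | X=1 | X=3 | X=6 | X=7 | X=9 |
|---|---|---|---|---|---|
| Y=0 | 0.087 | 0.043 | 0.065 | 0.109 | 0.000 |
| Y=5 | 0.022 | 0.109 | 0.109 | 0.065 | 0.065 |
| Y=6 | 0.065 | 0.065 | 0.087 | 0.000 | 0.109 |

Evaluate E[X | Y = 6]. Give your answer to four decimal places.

P(Y = 6) = 0.326.
Σ X·P over the event = 1·(0.065) + 3·(0.065) + 6·(0.087) + 9·(0.109) = 1.763.
E[X | Y = 6] = (1.763) / (0.326) = 5.4080.

5.4080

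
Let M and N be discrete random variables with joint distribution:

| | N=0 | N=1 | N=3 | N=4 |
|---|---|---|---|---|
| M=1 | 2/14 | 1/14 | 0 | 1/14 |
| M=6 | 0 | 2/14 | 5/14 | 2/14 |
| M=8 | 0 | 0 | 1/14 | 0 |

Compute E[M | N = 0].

1

P(N = 0) = 1/7.
Σ M·P over the event = 1·(2/14) = 1/7.
E[M | N = 0] = (1/7) / (1/7) = 1.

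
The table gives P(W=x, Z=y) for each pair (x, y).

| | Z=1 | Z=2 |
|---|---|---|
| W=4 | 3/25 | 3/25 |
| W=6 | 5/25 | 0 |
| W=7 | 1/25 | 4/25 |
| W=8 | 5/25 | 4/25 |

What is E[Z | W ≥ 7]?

P(W ≥ 7) = 14/25.
Σ Z·P over the event = 1·(1/25) + 2·(4/25) + 1·(5/25) + 2·(4/25) = 22/25.
E[Z | W ≥ 7] = (22/25) / (14/25) = 11/7.

11/7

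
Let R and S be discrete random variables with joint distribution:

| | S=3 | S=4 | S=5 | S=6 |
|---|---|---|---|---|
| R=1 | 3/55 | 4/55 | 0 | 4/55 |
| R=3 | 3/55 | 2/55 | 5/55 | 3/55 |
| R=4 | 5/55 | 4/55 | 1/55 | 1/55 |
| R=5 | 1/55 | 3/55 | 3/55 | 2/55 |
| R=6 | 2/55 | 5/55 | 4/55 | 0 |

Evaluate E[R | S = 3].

P(S = 3) = 14/55.
Σ R·P over the event = 1·(3/55) + 3·(3/55) + 4·(5/55) + 5·(1/55) + 6·(2/55) = 49/55.
E[R | S = 3] = (49/55) / (14/55) = 7/2.

7/2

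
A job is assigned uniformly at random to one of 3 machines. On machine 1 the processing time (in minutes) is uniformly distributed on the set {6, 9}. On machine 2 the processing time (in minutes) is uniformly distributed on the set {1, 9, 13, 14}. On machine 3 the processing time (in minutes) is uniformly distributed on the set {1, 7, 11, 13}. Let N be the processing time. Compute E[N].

33/4

E[N | machine 1] = (6+9)/2 = 15/2.
E[N | machine 2] = (1+9+13+14)/4 = 37/4.
E[N | machine 3] = (1+7+11+13)/4 = 8.
By the law of total expectation,
E[N] = (1/3)·(15/2) + (1/3)·(37/4) + (1/3)·(8) = 33/4.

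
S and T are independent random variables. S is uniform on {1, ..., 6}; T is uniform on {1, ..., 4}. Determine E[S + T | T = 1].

9/2

Outcomes with T = 1: (1,1), (2,1), (3,1), (4,1), (5,1), (6,1), each with probability 1/24.
E[S + T | T = 1] = (2 + 3 + 4 + 5 + 6 + 7) / 6 = 9/2.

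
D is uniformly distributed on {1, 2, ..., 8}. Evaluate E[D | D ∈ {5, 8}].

13/2

P(D ∈ {5, 8}) = 1/4.
Σ over the event: 5·1/8 + 8·1/8 = 13/8.
E[D | D ∈ {5, 8}] = (13/8) / (1/4) = 13/2.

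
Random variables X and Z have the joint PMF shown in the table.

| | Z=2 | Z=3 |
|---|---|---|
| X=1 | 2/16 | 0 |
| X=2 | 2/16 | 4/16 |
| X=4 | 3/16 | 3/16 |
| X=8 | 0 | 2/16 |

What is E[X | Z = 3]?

4

P(Z = 3) = 9/16.
Summing X·P(X=x,Z=y) over the conditioning event gives 9/4.
E[X | Z = 3] = (9/4) / (9/16) = 4.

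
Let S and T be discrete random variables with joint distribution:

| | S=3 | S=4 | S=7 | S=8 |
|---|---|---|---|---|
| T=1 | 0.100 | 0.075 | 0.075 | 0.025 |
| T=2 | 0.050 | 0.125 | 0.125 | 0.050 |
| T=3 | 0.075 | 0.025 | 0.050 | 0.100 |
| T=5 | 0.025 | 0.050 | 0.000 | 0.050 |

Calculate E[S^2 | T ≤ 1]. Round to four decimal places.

26.8182

P(T ≤ 1) = 0.275.
Σ S^2·P over the event = 9·(0.100) + 16·(0.075) + 49·(0.075) + 64·(0.025) = 7.375.
E[S^2 | T ≤ 1] = (7.375) / (0.275) = 26.8182.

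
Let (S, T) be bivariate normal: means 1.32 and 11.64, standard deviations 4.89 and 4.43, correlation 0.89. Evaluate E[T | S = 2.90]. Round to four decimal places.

12.9139

E[T | S=x] = μ_T + ρ(σ_T/σ_S)(x − μ_S) for jointly normal variables.
E[T | S=2.90] = 11.64 + (0.89)·(4.43/4.89)·(2.90 − (1.32)) = 11.64 + (0.80628)·(1.58) = 12.9139.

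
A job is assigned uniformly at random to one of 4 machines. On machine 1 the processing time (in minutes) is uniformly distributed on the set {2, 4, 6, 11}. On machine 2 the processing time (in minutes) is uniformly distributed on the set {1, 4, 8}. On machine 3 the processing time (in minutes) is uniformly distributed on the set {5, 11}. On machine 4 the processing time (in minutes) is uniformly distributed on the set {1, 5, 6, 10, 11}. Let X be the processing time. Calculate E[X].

E[X | machine 1] = (2+4+6+11)/4 = 23/4.
E[X | machine 2] = (1+4+8)/3 = 13/3.
E[X | machine 3] = (5+11)/2 = 8.
E[X | machine 4] = (1+5+6+10+11)/5 = 33/5.
E[X] = (1/4)·(23/4) + (1/4)·(13/3) + (1/4)·(8) + (1/4)·(33/5) = 1481/240.

1481/240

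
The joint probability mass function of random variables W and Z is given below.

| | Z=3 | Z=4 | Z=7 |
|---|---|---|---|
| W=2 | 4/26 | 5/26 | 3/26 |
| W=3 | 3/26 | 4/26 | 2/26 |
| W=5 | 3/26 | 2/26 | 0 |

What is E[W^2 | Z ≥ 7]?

6

P(Z ≥ 7) = 5/26.
Summing W^2·P(W=x,Z=y) over the conditioning event gives 15/13.
E[W^2 | Z ≥ 7] = (15/13) / (5/26) = 6.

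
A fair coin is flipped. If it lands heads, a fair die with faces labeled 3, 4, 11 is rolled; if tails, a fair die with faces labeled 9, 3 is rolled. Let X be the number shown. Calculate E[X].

E[X | heads] = (3+4+11)/3 = 6.
E[X | tails] = (9+3)/2 = 6.
By the law of total expectation,
E[X] = (1/2)·(6) + (1/2)·(6) = 6.

6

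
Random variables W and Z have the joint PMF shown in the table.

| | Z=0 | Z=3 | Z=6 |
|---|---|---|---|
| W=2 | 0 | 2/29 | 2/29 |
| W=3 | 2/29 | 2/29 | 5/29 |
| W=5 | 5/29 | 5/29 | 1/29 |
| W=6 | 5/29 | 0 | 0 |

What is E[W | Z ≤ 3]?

32/7

P(Z ≤ 3) = 21/29.
Summing W·P(W=x,Z=y) over the conditioning event gives 96/29.
E[W | Z ≤ 3] = (96/29) / (21/29) = 32/7.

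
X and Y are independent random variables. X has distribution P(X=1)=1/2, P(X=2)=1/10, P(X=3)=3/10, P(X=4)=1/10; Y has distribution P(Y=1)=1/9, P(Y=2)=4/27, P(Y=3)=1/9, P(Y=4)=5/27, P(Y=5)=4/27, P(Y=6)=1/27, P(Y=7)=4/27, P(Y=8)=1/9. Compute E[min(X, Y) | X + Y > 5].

P(X + Y > 5) = 161/270.
Summing min(X,Y)·P(x,y) over outcomes with X + Y > 5 gives 359/270.
E[min(X, Y) | X + Y > 5] = (359/270) / (161/270) = 359/161.

359/161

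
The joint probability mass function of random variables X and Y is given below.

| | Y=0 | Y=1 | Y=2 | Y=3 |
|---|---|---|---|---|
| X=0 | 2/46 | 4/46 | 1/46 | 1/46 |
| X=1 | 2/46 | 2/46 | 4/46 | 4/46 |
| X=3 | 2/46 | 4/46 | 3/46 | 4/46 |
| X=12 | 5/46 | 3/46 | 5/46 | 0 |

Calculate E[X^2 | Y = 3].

P(Y = 3) = 9/46.
Summing X^2·P(X=x,Y=y) over the conditioning event gives 20/23.
E[X^2 | Y = 3] = (20/23) / (9/46) = 40/9.

40/9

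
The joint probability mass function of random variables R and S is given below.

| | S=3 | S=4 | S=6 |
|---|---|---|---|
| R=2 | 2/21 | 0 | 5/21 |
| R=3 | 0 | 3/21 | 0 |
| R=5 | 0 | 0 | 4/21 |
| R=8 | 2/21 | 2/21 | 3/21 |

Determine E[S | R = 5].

6

P(R = 5) = 4/21.
Σ S·P over the event = 6·(4/21) = 8/7.
E[S | R = 5] = (8/7) / (4/21) = 6.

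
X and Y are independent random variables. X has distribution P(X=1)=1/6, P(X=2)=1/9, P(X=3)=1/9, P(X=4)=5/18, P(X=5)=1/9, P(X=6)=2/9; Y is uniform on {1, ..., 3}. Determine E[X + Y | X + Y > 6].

P(X + Y > 6) = 7/18.
Summing (X+Y)·P(x,y) over outcomes with X + Y > 6 gives 161/54.
E[X + Y | X + Y > 6] = (161/54) / (7/18) = 23/3.

23/3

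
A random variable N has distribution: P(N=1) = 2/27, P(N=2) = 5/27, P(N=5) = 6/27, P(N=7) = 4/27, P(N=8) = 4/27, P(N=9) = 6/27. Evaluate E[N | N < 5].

P(N < 5) = 7/27.
Σ over the event: 1·2/27 + 2·5/27 = 4/9.
E[N | N < 5] = (4/9) / (7/27) = 12/7.

12/7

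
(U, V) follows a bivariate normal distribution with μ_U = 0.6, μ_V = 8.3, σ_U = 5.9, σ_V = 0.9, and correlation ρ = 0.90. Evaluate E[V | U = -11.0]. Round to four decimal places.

For a bivariate normal, E[V | U=x] = μ_V + ρ·(σ_V/σ_U)·(x − μ_U).
E[V | U=-11.0] = 8.3 + (0.90)·(0.9/5.9)·(-11.0 − (0.6)) = 8.3 + (0.137288)·(-11.6) = 6.7075.

6.7075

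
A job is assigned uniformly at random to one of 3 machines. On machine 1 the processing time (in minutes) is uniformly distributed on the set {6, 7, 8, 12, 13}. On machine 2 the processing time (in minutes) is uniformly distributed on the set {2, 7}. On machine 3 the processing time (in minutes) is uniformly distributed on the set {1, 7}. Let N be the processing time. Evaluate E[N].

E[N | machine 1] = (6+7+8+12+13)/5 = 46/5.
E[N | machine 2] = (2+7)/2 = 9/2.
E[N | machine 3] = (1+7)/2 = 4.
By the law of total expectation,
E[N] = (1/3)·(46/5) + (1/3)·(9/2) + (1/3)·(4) = 59/10.

59/10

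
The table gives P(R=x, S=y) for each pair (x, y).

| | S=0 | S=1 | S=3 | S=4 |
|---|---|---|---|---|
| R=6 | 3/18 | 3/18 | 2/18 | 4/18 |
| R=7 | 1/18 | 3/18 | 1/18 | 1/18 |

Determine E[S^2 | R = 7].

P(R = 7) = 1/3.
Σ S^2·P over the event = 0·(1/18) + 1·(3/18) + 9·(1/18) + 16·(1/18) = 14/9.
E[S^2 | R = 7] = (14/9) / (1/3) = 14/3.

14/3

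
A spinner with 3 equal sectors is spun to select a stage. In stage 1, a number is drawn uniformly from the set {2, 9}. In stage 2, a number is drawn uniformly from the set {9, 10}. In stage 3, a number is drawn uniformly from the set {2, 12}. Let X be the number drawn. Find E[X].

E[X | stage 1] = (2+9)/2 = 11/2.
E[X | stage 2] = (9+10)/2 = 19/2.
E[X | stage 3] = (2+12)/2 = 7.
E[X] = (1/3)·(11/2) + (1/3)·(19/2) + (1/3)·(7) = 22/3.

22/3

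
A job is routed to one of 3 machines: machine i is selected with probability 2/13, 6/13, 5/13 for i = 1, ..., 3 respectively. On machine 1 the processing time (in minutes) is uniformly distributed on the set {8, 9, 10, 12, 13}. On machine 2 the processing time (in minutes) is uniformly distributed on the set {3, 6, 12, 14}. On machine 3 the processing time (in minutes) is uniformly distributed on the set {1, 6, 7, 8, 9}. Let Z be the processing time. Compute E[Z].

E[Z | machine 1] = (8+9+10+12+13)/5 = 52/5.
E[Z | machine 2] = (3+6+12+14)/4 = 35/4.
E[Z | machine 3] = (1+6+7+8+9)/5 = 31/5.
By the law of total expectation,
E[Z] = (2/13)·(52/5) + (6/13)·(35/4) + (5/13)·(31/5) = 1043/130.

1043/130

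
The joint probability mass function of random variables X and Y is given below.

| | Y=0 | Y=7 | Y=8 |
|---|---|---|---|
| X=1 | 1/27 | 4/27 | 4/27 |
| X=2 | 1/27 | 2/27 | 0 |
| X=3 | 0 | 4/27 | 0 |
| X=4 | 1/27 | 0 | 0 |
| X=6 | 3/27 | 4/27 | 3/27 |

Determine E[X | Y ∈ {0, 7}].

P(Y ∈ {0, 7}) = 20/27.
Σ X·P over the event = 1·(1/27) + 1·(4/27) + 2·(1/27) + 2·(2/27) + 3·(4/27) + 4·(1/27) + 6·(3/27) + 6·(4/27) = 23/9.
E[X | Y ∈ {0, 7}] = (23/9) / (20/27) = 69/20.

69/20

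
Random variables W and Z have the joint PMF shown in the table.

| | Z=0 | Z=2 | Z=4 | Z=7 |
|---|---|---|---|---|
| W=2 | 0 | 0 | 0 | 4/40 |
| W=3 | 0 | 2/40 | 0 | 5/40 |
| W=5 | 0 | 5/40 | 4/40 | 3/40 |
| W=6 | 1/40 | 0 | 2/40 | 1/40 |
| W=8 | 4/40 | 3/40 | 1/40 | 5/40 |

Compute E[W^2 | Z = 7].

P(Z = 7) = 9/20.
Summing W^2·P(W=x,Z=y) over the conditioning event gives 123/10.
E[W^2 | Z = 7] = (123/10) / (9/20) = 82/3.

82/3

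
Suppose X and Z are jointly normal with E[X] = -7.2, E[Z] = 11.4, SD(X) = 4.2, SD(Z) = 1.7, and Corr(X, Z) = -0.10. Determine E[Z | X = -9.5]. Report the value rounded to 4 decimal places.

11.4931

For a bivariate normal, E[Z | X=x] = μ_Z + ρ·(σ_Z/σ_X)·(x − μ_X).
E[Z | X=-9.5] = 11.4 + (-0.10)·(1.7/4.2)·(-9.5 − (-7.2)) = 11.4 + (-0.040476)·(-2.3) = 11.4931.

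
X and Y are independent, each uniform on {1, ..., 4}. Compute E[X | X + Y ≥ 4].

P(X + Y ≥ 4) = 13/16.
Summing X·P(x,y) over outcomes with X + Y ≥ 4 gives 9/4.
E[X | X + Y ≥ 4] = (9/4) / (13/16) = 36/13.

36/13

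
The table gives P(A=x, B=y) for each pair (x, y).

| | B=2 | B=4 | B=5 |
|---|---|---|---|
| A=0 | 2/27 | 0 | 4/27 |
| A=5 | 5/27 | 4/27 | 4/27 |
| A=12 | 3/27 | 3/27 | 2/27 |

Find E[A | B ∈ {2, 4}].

117/17

P(B ∈ {2, 4}) = 17/27.
Σ A·P over the event = 0·(2/27) + 5·(5/27) + 5·(4/27) + 12·(3/27) + 12·(3/27) = 13/3.
E[A | B ∈ {2, 4}] = (13/3) / (17/27) = 117/17.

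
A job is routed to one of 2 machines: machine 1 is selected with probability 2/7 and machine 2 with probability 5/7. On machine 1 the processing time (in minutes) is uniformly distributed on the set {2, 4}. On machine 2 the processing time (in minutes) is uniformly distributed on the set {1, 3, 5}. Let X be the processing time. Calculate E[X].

3

E[X | machine 1] = (2+4)/2 = 3.
E[X | machine 2] = (1+3+5)/3 = 3.
By the law of total expectation,
E[X] = (2/7)·(3) + (5/7)·(3) = 3.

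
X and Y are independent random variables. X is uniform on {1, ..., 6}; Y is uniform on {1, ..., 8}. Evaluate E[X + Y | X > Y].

P(X > Y) = 5/16.
Summing (X+Y)·P(x,y) over outcomes with X > Y gives 35/16.
E[X + Y | X > Y] = (35/16) / (5/16) = 7.

7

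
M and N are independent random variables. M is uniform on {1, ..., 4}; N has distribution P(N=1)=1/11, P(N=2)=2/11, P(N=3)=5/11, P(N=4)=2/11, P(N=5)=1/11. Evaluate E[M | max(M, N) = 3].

P(max(M, N) = 3) = 9/22.
Summing M·P(x,y) over outcomes with max(M, N) = 3 gives 39/44.
E[M | max(M, N) = 3] = (39/44) / (9/22) = 13/6.

13/6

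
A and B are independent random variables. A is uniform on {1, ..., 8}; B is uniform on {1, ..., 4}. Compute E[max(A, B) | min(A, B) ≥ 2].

109/21

P(min(A, B) ≥ 2) = 21/32.
Summing max(A,B)·P(x,y) over outcomes with min(A, B) ≥ 2 gives 109/32.
E[max(A, B) | min(A, B) ≥ 2] = (109/32) / (21/32) = 109/21.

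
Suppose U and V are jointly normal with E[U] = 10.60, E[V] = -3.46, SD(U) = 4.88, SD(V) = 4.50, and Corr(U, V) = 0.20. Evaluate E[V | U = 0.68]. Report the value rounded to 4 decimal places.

-5.2895

The regression of V on U has slope ρ·σ_V/σ_U and passes through (μ_U, μ_V).
E[V | U=0.68] = -3.46 + (0.20)·(4.50/4.88)·(0.68 − (10.60)) = -3.46 + (0.18443)·(-9.92) = -5.2895.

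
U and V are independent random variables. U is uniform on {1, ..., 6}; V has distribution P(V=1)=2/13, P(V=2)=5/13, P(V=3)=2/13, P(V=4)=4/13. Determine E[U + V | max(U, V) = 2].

41/12

P(max(U, V) = 2) = 2/13.
Summing (U+V)·P(x,y) over outcomes with max(U, V) = 2 gives 41/78.
E[U + V | max(U, V) = 2] = (41/78) / (2/13) = 41/12.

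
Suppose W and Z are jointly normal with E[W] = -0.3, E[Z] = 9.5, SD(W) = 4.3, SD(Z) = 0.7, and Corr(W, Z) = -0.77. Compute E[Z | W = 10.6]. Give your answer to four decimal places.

For a bivariate normal, E[Z | W=x] = μ_Z + ρ·(σ_Z/σ_W)·(x − μ_W).
E[Z | W=10.6] = 9.5 + (-0.77)·(0.7/4.3)·(10.6 − (-0.3)) = 9.5 + (-0.12535)·(10.9) = 8.1337.

8.1337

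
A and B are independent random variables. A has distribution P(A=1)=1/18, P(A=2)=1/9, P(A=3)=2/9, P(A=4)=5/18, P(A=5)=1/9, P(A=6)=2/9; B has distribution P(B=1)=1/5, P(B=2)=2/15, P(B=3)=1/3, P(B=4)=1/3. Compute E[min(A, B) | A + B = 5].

P(A + B = 5) = 19/135.
Summing min(A,B)·P(x,y) over outcomes with A + B = 5 gives 28/135.
E[min(A, B) | A + B = 5] = (28/135) / (19/135) = 28/19.

28/19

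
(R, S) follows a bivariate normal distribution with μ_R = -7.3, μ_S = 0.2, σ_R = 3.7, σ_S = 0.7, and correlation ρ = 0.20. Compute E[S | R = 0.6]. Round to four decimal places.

E[S | R=x] = μ_S + ρ(σ_S/σ_R)(x − μ_R) for jointly normal variables.
E[S | R=0.6] = 0.2 + (0.20)·(0.7/3.7)·(0.6 − (-7.3)) = 0.2 + (0.037838)·(7.9) = 0.4989.

0.4989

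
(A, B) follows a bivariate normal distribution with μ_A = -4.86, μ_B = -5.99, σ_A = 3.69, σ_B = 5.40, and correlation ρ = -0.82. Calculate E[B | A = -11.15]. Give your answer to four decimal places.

1.5580

E[B | A=x] = μ_B + ρ(σ_B/σ_A)(x − μ_A) for jointly normal variables.
E[B | A=-11.15] = -5.99 + (-0.82)·(5.40/3.69)·(-11.15 − (-4.86)) = -5.99 + (-1.2)·(-6.29) = 1.5580.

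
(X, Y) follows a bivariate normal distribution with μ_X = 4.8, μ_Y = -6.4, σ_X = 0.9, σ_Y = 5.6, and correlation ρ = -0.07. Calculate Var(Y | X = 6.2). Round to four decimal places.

The conditional variance in a bivariate normal is σ_Y²(1 − ρ²), independent of x.
Var(Y | X=6.2) = (5.6)²·(1 − (-0.07)²) = 31.36·0.9951 = 31.2063.

31.2063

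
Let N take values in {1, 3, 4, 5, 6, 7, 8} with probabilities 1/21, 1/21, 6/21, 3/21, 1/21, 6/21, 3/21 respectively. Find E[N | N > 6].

P(N > 6) = 3/7.
Σ over the event: 7·2/7 + 8·1/7 = 22/7.
E[N | N > 6] = (22/7) / (3/7) = 22/3.

22/3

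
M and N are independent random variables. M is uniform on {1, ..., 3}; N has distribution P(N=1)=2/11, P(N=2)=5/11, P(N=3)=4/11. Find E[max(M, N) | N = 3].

P(N = 3) = 4/11.
Summing max(M,N)·P(x,y) over outcomes with N = 3 gives 12/11.
E[max(M, N) | N = 3] = (12/11) / (4/11) = 3.

3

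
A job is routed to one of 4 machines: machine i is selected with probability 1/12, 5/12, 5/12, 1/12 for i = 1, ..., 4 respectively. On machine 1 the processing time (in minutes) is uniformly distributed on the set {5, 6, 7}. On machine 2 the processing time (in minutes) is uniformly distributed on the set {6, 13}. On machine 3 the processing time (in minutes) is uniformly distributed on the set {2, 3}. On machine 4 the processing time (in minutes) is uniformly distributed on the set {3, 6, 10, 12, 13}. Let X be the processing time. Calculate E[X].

E[X | machine 1] = (5+6+7)/3 = 6.
E[X | machine 2] = (6+13)/2 = 19/2.
E[X | machine 3] = (2+3)/2 = 5/2.
E[X | machine 4] = (3+6+10+12+13)/5 = 44/5.
E[X] = (1/12)·(6) + (5/12)·(19/2) + (5/12)·(5/2) + (1/12)·(44/5) = 187/30.

187/30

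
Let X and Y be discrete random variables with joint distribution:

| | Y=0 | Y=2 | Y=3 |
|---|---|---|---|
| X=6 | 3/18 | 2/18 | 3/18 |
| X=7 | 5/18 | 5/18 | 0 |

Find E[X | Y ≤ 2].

P(Y ≤ 2) = 5/6.
Σ X·P over the event = 6·(3/18) + 6·(2/18) + 7·(5/18) + 7·(5/18) = 50/9.
E[X | Y ≤ 2] = (50/9) / (5/6) = 20/3.

20/3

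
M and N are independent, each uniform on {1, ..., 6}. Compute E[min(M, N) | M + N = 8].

14/5

Outcomes with M + N = 8: (2,6), (3,5), (4,4), (5,3), (6,2), each with probability 1/36.
E[min(M, N) | M + N = 8] = (2 + 3 + 4 + 3 + 2) / 5 = 14/5.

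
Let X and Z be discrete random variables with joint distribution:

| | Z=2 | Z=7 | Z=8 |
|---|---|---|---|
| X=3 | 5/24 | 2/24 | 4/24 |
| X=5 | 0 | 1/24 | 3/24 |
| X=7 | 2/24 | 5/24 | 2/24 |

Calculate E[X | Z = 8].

41/9

P(Z = 8) = 3/8.
Summing X·P(X=x,Z=y) over the conditioning event gives 41/24.
E[X | Z = 8] = (41/24) / (3/8) = 41/9.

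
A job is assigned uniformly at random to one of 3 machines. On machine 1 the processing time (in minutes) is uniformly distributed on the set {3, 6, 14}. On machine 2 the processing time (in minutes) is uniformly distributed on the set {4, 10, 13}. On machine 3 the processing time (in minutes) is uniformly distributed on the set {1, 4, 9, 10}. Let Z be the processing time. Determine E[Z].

E[Z | machine 1] = (3+6+14)/3 = 23/3.
E[Z | machine 2] = (4+10+13)/3 = 9.
E[Z | machine 3] = (1+4+9+10)/4 = 6.
By the law of total expectation,
E[Z] = (1/3)·(23/3) + (1/3)·(9) + (1/3)·(6) = 68/9.

68/9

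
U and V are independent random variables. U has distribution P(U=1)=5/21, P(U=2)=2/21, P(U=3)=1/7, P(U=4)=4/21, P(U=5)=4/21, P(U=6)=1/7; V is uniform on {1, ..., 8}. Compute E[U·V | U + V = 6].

20/3

P(U + V = 6) = 3/28.
Summing UV·P(x,y) over outcomes with U + V = 6 gives 5/7.
E[U·V | U + V = 6] = (5/7) / (3/28) = 20/3.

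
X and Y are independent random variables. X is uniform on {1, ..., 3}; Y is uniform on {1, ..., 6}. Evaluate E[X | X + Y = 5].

2

Outcomes with X + Y = 5: (1,4), (2,3), (3,2), each with probability 1/18.
E[X | X + Y = 5] = (1 + 2 + 3) / 3 = 2.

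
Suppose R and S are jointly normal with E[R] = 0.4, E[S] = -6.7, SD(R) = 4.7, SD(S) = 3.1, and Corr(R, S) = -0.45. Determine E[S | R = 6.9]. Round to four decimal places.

E[S | R=x] = μ_S + ρ(σ_S/σ_R)(x − μ_R) for jointly normal variables.
E[S | R=6.9] = -6.7 + (-0.45)·(3.1/4.7)·(6.9 − (0.4)) = -6.7 + (-0.29681)·(6.5) = -8.6293.

-8.6293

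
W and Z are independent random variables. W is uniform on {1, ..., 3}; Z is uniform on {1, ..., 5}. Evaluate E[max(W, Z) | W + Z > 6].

14/3

Outcomes with W + Z > 6: (2,5), (3,4), (3,5), each with probability 1/15.
E[max(W, Z) | W + Z > 6] = (5 + 4 + 5) / 3 = 14/3.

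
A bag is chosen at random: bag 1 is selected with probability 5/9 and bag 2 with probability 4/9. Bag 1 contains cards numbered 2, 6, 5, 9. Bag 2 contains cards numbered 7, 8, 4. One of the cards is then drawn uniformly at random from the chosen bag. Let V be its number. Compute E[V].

317/54

E[V | bag 1] = (2+6+5+9)/4 = 11/2.
E[V | bag 2] = (7+8+4)/3 = 19/3.
E[V] = (5/9)·(11/2) + (4/9)·(19/3) = 317/54.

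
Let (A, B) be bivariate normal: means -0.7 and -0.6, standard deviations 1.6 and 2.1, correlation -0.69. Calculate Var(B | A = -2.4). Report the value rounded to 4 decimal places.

2.3104

For a bivariate normal, Var(B | A=x) = σ_B²(1 − ρ²).
Var(B | A=-2.4) = (2.1)²·(1 − (-0.69)²) = 4.41·0.5239 = 2.3104.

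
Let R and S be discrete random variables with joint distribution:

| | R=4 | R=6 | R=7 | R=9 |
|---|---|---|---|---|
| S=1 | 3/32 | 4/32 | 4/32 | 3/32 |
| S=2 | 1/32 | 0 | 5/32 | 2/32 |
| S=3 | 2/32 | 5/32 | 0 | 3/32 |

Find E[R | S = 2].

57/8

P(S = 2) = 1/4.
Σ R·P over the event = 4·(1/32) + 7·(5/32) + 9·(2/32) = 57/32.
E[R | S = 2] = (57/32) / (1/4) = 57/8.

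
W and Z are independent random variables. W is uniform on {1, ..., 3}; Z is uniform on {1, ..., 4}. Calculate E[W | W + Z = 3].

Outcomes with W + Z = 3: (1,2), (2,1), each with probability 1/12.
E[W | W + Z = 3] = (1 + 2) / 2 = 3/2.

3/2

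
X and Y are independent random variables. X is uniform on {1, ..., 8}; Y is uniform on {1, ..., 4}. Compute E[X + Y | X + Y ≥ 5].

P(X + Y ≥ 5) = 13/16.
Summing (X+Y)·P(x,y) over outcomes with X + Y ≥ 5 gives 51/8.
E[X + Y | X + Y ≥ 5] = (51/8) / (13/16) = 102/13.

102/13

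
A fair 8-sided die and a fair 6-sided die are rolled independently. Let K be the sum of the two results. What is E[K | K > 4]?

P(K > 4) = 7/8.
E[K | K > 4] = (91/12) / (7/8) = 26/3.

26/3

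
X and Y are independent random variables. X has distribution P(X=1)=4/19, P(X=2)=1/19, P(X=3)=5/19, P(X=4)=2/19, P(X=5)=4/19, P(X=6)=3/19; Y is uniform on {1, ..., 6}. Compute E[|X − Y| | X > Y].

P(X > Y) = 8/19.
Summing |X−Y|·P(x,y) over outcomes with X > Y gives 113/114.
E[|X − Y| | X > Y] = (113/114) / (8/19) = 113/48.

113/48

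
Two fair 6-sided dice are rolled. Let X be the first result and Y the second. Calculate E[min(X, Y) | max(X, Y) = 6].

P(max(X, Y) = 6) = 11/36.
Summing min(X,Y)·P(x,y) over outcomes with max(X, Y) = 6 gives 1.
E[min(X, Y) | max(X, Y) = 6] = (1) / (11/36) = 36/11.

36/11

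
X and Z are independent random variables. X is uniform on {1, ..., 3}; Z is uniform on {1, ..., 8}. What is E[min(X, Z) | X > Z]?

4/3

P(X > Z) = 1/8.
Summing min(X,Z)·P(x,y) over outcomes with X > Z gives 1/6.
E[min(X, Z) | X > Z] = (1/6) / (1/8) = 4/3.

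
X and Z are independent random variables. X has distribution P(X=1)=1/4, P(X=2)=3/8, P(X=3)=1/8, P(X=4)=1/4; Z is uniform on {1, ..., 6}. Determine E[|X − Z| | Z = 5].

P(Z = 5) = 1/6.
Summing |X−Z|·P(x,y) over outcomes with Z = 5 gives 7/16.
E[|X − Z| | Z = 5] = (7/16) / (1/6) = 21/8.

21/8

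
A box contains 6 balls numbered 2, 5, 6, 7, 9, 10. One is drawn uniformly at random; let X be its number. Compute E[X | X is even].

P(X is even) = 1/2.
Σ over the event: 2·1/6 + 6·1/6 + 10·1/6 = 3.
E[X | X is even] = (3) / (1/2) = 6.

6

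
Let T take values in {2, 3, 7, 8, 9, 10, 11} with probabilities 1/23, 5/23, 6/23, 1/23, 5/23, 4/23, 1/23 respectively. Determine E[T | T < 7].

P(T < 7) = 6/23.
Σ over the event: 2·1/23 + 3·5/23 = 17/23.
E[T | T < 7] = (17/23) / (6/23) = 17/6.

17/6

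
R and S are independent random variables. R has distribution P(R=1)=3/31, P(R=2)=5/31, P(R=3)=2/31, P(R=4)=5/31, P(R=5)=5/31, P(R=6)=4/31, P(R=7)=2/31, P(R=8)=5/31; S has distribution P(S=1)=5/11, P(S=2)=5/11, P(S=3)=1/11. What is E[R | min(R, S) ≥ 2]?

139/28

P(min(R, S) ≥ 2) = 168/341.
Summing R·P(x,y) over outcomes with min(R, S) ≥ 2 gives 834/341.
E[R | min(R, S) ≥ 2] = (834/341) / (168/341) = 139/28.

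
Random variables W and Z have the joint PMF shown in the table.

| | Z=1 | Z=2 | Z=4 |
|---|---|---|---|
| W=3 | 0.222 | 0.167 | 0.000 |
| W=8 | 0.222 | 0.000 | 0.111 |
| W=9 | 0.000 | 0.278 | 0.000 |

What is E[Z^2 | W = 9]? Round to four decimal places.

4.0000

P(W = 9) = 0.278.
Σ Z^2·P over the event = 4·(0.278) = 1.112.
E[Z^2 | W = 9] = (1.112) / (0.278) = 4.0000.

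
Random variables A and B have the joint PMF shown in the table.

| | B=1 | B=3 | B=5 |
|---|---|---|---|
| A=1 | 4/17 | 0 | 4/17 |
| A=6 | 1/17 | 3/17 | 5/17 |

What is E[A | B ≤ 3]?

7/2

P(B ≤ 3) = 8/17.
Σ A·P over the event = 1·(4/17) + 6·(1/17) + 6·(3/17) = 28/17.
E[A | B ≤ 3] = (28/17) / (8/17) = 7/2.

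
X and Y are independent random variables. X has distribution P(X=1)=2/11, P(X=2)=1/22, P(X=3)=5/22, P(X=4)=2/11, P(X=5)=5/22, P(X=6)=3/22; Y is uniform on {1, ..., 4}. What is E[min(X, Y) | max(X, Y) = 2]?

P(max(X, Y) = 2) = 3/44.
Summing min(X,Y)·P(x,y) over outcomes with max(X, Y) = 2 gives 7/88.
E[min(X, Y) | max(X, Y) = 2] = (7/88) / (3/44) = 7/6.

7/6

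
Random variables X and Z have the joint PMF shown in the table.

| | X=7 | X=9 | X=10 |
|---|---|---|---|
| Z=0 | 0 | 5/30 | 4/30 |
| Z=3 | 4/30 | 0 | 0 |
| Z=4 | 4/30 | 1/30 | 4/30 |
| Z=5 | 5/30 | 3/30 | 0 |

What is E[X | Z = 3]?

P(Z = 3) = 2/15.
Σ X·P over the event = 7·(4/30) = 14/15.
E[X | Z = 3] = (14/15) / (2/15) = 7.

7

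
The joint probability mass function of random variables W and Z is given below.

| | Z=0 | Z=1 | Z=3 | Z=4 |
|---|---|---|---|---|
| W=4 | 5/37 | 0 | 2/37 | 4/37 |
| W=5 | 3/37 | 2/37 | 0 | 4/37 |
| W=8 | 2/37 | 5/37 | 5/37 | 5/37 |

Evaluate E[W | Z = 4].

76/13

P(Z = 4) = 13/37.
Σ W·P over the event = 4·(4/37) + 5·(4/37) + 8·(5/37) = 76/37.
E[W | Z = 4] = (76/37) / (13/37) = 76/13.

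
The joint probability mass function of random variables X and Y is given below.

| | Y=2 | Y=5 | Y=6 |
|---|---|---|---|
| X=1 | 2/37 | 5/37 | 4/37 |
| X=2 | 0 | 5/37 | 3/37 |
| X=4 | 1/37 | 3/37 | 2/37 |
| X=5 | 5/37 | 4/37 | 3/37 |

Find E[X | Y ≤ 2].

31/8

P(Y ≤ 2) = 8/37.
Σ X·P over the event = 1·(2/37) + 4·(1/37) + 5·(5/37) = 31/37.
E[X | Y ≤ 2] = (31/37) / (8/37) = 31/8.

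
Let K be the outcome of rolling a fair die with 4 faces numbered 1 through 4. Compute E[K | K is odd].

Given K is odd, K is equally likely to be any of {1, 3}.
E[K | K is odd] = (1 + 3) / 2 = 2.

2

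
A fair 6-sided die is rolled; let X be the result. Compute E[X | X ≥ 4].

Given X ≥ 4, X is equally likely to be any of {4, 5, 6}.
E[X | X ≥ 4] = (4 + 5 + 6) / 3 = 5.

5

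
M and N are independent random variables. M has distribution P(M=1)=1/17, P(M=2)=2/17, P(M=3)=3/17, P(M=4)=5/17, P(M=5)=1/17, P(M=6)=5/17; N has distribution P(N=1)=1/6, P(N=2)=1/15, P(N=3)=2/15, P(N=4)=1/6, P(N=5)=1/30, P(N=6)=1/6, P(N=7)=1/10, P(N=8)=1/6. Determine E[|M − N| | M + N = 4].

P(M + N = 4) = 23/510.
Summing |M−N|·P(x,y) over outcomes with M + N = 4 gives 19/255.
E[|M − N| | M + N = 4] = (19/255) / (23/510) = 38/23.

38/23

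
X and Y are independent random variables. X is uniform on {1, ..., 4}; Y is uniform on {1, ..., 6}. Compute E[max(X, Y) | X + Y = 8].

5

Outcomes with X + Y = 8: (2,6), (3,5), (4,4), each with probability 1/24.
E[max(X, Y) | X + Y = 8] = (6 + 5 + 4) / 3 = 5.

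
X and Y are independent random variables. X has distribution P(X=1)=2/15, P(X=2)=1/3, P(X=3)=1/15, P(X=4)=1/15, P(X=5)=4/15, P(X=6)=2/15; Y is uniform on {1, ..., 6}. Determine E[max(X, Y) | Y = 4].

P(Y = 4) = 1/6.
Summing max(X,Y)·P(x,y) over outcomes with Y = 4 gives 34/45.
E[max(X, Y) | Y = 4] = (34/45) / (1/6) = 68/15.

68/15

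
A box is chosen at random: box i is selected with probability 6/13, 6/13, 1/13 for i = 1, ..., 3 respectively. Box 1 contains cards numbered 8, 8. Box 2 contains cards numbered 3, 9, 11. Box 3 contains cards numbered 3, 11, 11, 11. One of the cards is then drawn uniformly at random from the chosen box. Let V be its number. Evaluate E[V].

E[V | box 1] = (8+8)/2 = 8.
E[V | box 2] = (3+9+11)/3 = 23/3.
E[V | box 3] = (3+11+11+11)/4 = 9.
E[V] = (6/13)·(8) + (6/13)·(23/3) + (1/13)·(9) = 103/13.

103/13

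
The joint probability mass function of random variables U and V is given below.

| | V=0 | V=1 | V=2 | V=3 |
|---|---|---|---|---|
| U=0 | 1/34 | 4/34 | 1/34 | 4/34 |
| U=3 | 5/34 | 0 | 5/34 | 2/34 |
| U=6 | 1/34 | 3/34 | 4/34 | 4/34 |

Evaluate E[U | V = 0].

P(V = 0) = 7/34.
Summing U·P(U=x,V=y) over the conditioning event gives 21/34.
E[U | V = 0] = (21/34) / (7/34) = 3.

3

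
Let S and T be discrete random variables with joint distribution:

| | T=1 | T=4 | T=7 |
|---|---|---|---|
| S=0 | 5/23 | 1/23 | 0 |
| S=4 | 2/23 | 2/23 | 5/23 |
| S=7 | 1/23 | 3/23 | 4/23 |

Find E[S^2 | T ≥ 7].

92/3

P(T ≥ 7) = 9/23.
Σ S^2·P over the event = 16·(5/23) + 49·(4/23) = 12.
E[S^2 | T ≥ 7] = (12) / (9/23) = 92/3.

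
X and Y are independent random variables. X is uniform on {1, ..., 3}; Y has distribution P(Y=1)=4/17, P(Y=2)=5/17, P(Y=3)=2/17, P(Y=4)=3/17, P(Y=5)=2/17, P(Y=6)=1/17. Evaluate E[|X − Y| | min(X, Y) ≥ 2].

P(min(X, Y) ≥ 2) = 26/51.
Summing |X−Y|·P(x,y) over outcomes with min(X, Y) ≥ 2 gives 11/17.
E[|X − Y| | min(X, Y) ≥ 2] = (11/17) / (26/51) = 33/26.

33/26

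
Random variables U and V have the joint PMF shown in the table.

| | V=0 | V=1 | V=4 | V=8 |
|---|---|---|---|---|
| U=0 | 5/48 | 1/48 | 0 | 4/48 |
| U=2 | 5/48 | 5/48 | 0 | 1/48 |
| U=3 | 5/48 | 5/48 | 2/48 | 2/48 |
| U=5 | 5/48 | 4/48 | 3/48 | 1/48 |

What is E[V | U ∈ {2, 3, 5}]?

P(U ∈ {2, 3, 5}) = 19/24.
Summing V·P(U=x,V=y) over the conditioning event gives 11/8.
E[V | U ∈ {2, 3, 5}] = (11/8) / (19/24) = 33/19.

33/19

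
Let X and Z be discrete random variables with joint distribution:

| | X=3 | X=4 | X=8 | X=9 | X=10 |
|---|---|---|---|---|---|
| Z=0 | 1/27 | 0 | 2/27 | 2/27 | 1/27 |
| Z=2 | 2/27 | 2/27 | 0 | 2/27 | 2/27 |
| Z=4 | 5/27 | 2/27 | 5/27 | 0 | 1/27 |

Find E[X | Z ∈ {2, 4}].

125/21

P(Z ∈ {2, 4}) = 7/9.
Σ X·P over the event = 3·(2/27) + 3·(5/27) + 4·(2/27) + 4·(2/27) + 8·(5/27) + 9·(2/27) + 10·(2/27) + 10·(1/27) = 125/27.
E[X | Z ∈ {2, 4}] = (125/27) / (7/9) = 125/21.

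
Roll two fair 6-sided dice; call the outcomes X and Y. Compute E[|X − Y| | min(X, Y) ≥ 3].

P(min(X, Y) ≥ 3) = 4/9.
Summing |X−Y|·P(x,y) over outcomes with min(X, Y) ≥ 3 gives 5/9.
E[|X − Y| | min(X, Y) ≥ 3] = (5/9) / (4/9) = 5/4.

5/4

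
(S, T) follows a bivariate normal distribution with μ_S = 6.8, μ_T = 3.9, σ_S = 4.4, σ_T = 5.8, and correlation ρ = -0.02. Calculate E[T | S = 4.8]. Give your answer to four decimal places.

For a bivariate normal, E[T | S=x] = μ_T + ρ·(σ_T/σ_S)·(x − μ_S).
E[T | S=4.8] = 3.9 + (-0.02)·(5.8/4.4)·(4.8 − (6.8)) = 3.9 + (-0.026364)·(-2) = 3.9527.

3.9527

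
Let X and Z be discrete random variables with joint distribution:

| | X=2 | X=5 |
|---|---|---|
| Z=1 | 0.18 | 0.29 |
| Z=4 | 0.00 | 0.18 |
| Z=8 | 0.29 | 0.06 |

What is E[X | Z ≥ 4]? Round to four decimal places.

3.3585

P(Z ≥ 4) = 0.53.
Summing X·P(X=x,Z=y) over the conditioning event gives 1.78.
E[X | Z ≥ 4] = (1.78) / (0.53) = 3.3585.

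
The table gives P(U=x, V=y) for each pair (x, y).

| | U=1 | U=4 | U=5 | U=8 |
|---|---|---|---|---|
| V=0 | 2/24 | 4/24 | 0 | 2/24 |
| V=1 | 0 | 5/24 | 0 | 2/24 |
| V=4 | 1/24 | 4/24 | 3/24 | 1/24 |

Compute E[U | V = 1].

P(V = 1) = 7/24.
Σ U·P over the event = 4·(5/24) + 8·(2/24) = 3/2.
E[U | V = 1] = (3/2) / (7/24) = 36/7.

36/7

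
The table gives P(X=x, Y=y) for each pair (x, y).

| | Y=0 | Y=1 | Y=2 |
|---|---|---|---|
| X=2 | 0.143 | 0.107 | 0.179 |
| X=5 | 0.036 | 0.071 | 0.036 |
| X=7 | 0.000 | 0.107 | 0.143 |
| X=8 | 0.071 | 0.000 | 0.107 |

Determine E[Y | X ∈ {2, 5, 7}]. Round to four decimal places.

P(X ∈ {2, 5, 7}) = 0.822.
Σ Y·P over the event = 0·(0.143) + 1·(0.107) + 2·(0.179) + 0·(0.036) + 1·(0.071) + 2·(0.036) + 1·(0.107) + 2·(0.143) = 1.001.
E[Y | X ∈ {2, 5, 7}] = (1.001) / (0.822) = 1.2178.

1.2178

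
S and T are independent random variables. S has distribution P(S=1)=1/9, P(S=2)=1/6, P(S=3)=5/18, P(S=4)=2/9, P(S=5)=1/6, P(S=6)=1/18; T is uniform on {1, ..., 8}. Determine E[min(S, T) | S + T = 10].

7/2

P(S + T = 10) = 1/9.
Summing min(S,T)·P(x,y) over outcomes with S + T = 10 gives 7/18.
E[min(S, T) | S + T = 10] = (7/18) / (1/9) = 7/2.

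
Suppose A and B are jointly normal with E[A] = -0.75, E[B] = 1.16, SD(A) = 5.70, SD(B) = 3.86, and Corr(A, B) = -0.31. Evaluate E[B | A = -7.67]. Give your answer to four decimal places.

2.6127

For a bivariate normal, E[B | A=x] = μ_B + ρ·(σ_B/σ_A)·(x − μ_A).
E[B | A=-7.67] = 1.16 + (-0.31)·(3.86/5.70)·(-7.67 − (-0.75)) = 1.16 + (-0.20993)·(-6.92) = 2.6127.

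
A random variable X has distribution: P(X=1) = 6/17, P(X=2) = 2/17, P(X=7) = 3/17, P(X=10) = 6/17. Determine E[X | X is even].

P(X is even) = 8/17.
Σ over the event: 2·2/17 + 10·6/17 = 64/17.
E[X | X is even] = (64/17) / (8/17) = 8.

8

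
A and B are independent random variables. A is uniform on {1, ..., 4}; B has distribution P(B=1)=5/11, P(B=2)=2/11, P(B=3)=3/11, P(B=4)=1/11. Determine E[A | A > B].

71/22

P(A > B) = 1/2.
Summing A·P(x,y) over outcomes with A > B gives 71/44.
E[A | A > B] = (71/44) / (1/2) = 71/22.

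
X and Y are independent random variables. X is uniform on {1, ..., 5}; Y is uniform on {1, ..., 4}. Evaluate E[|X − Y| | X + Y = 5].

P(X + Y = 5) = 1/5.
Summing |X−Y|·P(x,y) over outcomes with X + Y = 5 gives 2/5.
E[|X − Y| | X + Y = 5] = (2/5) / (1/5) = 2.

2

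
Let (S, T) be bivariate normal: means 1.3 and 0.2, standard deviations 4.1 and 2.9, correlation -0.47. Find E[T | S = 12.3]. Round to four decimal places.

-3.4568

E[T | S=x] = μ_T + ρ(σ_T/σ_S)(x − μ_S) for jointly normal variables.
E[T | S=12.3] = 0.2 + (-0.47)·(2.9/4.1)·(12.3 − (1.3)) = 0.2 + (-0.33244)·(11) = -3.4568.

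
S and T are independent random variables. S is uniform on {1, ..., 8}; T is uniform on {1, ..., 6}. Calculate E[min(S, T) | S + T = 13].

Outcomes with S + T = 13: (7,6), (8,5), each with probability 1/48.
E[min(S, T) | S + T = 13] = (6 + 5) / 2 = 11/2.

11/2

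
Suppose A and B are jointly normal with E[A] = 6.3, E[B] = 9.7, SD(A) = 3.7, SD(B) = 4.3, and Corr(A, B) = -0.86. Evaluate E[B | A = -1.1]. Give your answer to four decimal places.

17.0960

The regression of B on A has slope ρ·σ_B/σ_A and passes through (μ_A, μ_B).
E[B | A=-1.1] = 9.7 + (-0.86)·(4.3/3.7)·(-1.1 − (6.3)) = 9.7 + (-0.99946)·(-7.4) = 17.0960.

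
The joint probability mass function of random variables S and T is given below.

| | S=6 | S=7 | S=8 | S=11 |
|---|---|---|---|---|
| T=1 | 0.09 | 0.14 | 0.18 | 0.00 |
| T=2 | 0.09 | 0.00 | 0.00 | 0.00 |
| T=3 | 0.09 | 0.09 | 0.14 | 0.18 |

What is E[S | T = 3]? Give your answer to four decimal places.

8.5400

P(T = 3) = 0.50.
Σ S·P over the event = 6·(0.09) + 7·(0.09) + 8·(0.14) + 11·(0.18) = 4.27.
E[S | T = 3] = (4.27) / (0.50) = 8.5400.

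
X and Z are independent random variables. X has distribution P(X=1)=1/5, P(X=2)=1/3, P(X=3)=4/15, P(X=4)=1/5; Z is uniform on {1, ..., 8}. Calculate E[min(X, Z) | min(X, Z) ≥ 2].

P(min(X, Z) ≥ 2) = 7/10.
Summing min(X,Z)·P(x,y) over outcomes with min(X, Z) ≥ 2 gives 15/8.
E[min(X, Z) | min(X, Z) ≥ 2] = (15/8) / (7/10) = 75/28.

75/28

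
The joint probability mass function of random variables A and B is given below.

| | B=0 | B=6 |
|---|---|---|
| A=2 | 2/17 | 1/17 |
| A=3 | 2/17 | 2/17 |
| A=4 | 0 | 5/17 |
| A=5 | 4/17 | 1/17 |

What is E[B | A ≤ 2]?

2

P(A ≤ 2) = 3/17.
Σ B·P over the event = 0·(2/17) + 6·(1/17) = 6/17.
E[B | A ≤ 2] = (6/17) / (3/17) = 2.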